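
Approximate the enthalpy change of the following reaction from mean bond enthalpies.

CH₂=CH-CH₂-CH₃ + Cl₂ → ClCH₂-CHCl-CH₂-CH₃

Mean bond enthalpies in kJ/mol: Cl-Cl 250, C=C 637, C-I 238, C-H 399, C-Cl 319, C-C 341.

Bonds broken (reactants):
  C-C: 2 × 341 = 682
  C-H: 8 × 399 = 3192
  C=C: 1 × 637 = 637
  Cl-Cl: 1 × 250 = 250
  Σ(broken) = 4761 kJ
Bonds formed (products):
  C-C: 3 × 341 = 1023
  C-Cl: 2 × 319 = 638
  C-H: 8 × 399 = 3192
  Σ(formed) = 4853 kJ
ΔH = Σ(broken) − Σ(formed) = 4761 − 4853 = −92 kJ

ΔH ≈ −92 kJ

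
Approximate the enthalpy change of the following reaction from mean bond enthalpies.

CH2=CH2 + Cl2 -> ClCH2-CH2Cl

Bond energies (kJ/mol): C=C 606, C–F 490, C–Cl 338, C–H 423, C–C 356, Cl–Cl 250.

ΔH ≈ −176 kJ

Bonds broken (reactants):
  C–H: 4 × 423 = 1692
  C=C: 1 × 606 = 606
  Cl–Cl: 1 × 250 = 250
  Σ(broken) = 2548 kJ
Bonds formed (products):
  C–C: 1 × 356 = 356
  C–Cl: 2 × 338 = 676
  C–H: 4 × 423 = 1692
  Σ(formed) = 2724 kJ
ΔH = Σ(broken) − Σ(formed) = 2548 − 2724 = −176 kJ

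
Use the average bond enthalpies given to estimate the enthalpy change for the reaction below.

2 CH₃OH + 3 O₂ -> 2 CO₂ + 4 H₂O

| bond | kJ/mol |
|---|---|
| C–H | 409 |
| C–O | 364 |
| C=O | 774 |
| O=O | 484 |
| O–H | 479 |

ΔH ≈ −1336 kJ

Bonds broken (reactants):
  C–H: 6 × 409 = 2454
  C–O: 2 × 364 = 728
  O–H: 2 × 479 = 958
  O=O: 3 × 484 = 1452
  Σ(broken) = 5592 kJ
Bonds formed (products):
  C=O: 4 × 774 = 3096
  O–H: 8 × 479 = 3832
  Σ(formed) = 6928 kJ
ΔH = Σ(broken) − Σ(formed) = 5592 − 6928 = −1336 kJ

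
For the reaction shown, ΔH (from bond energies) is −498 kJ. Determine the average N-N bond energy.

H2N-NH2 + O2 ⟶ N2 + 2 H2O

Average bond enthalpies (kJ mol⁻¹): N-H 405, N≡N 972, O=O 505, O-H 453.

Let D be the N-N bond energy.
Σ(broken) = 4×405 + 1×D + 1×505 = 2125 + D
Σ(formed) = 1×972 + 4×453 = 2784
ΔH = Σ(broken) − Σ(formed) = (2125 + D) − (2784) = −659 + D
Setting this equal to −498 kJ gives D = 161 kJ/mol.

D(N-N) ≈ 161 kJ/mol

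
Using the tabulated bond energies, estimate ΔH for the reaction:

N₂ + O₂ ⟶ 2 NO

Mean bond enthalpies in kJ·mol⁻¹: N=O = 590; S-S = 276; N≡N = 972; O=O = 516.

Bonds broken (reactants):
  N≡N: 1 × 972 = 972
  O=O: 1 × 516 = 516
  Σ(broken) = 1488 kJ
Bonds formed (products):
  N=O: 2 × 590 = 1180
  Σ(formed) = 1180 kJ
ΔH = Σ(broken) − Σ(formed) = 1488 − 1180 = +308 kJ

ΔH ≈ +308 kJ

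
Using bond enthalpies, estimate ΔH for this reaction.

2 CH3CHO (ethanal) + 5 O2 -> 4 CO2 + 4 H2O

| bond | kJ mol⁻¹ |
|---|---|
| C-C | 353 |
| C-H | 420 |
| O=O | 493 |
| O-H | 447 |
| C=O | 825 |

Bonds broken (reactants):
  C-C: 2 × 353 = 706
  C-H: 8 × 420 = 3360
  C=O: 2 × 825 = 1650
  O=O: 5 × 493 = 2465
  Σ(broken) = 8181 kJ
Bonds formed (products):
  C=O: 8 × 825 = 6600
  O-H: 8 × 447 = 3576
  Σ(formed) = 10176 kJ
ΔH = Σ(broken) − Σ(formed) = 8181 − 10176 = −1995 kJ

ΔH ≈ −1995 kJ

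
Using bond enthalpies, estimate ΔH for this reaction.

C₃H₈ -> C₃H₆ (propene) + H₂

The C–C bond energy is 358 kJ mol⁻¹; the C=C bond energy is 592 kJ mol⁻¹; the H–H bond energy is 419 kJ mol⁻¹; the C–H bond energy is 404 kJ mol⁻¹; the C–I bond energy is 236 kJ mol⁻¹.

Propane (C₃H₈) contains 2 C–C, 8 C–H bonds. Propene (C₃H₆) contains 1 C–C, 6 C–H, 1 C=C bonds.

Bonds broken (reactants):
  C–C: 2 × 358 = 716
  C–H: 8 × 404 = 3232
  Σ(broken) = 3948 kJ
Bonds formed (products):
  C–C: 1 × 358 = 358
  C–H: 6 × 404 = 2424
  C=C: 1 × 592 = 592
  H–H: 1 × 419 = 419
  Σ(formed) = 3793 kJ
ΔH = Σ(broken) − Σ(formed) = 3948 − 3793 = +155 kJ

ΔH ≈ +155 kJ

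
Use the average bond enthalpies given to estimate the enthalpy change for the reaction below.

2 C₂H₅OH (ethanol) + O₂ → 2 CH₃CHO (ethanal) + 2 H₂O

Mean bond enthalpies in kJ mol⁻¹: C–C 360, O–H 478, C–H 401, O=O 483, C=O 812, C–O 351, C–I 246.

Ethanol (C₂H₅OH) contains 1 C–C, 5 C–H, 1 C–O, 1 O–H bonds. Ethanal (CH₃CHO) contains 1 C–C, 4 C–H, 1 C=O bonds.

Bonds broken (reactants):
  C–C: 2 × 360 = 720
  C–H: 10 × 401 = 4010
  C–O: 2 × 351 = 702
  O–H: 2 × 478 = 956
  O=O: 1 × 483 = 483
  Σ(broken) = 6871 kJ
Bonds formed (products):
  C–C: 2 × 360 = 720
  C–H: 8 × 401 = 3208
  C=O: 2 × 812 = 1624
  O–H: 4 × 478 = 1912
  Σ(formed) = 7464 kJ
ΔH = Σ(broken) − Σ(formed) = 6871 − 7464 = −593 kJ

ΔH ≈ −593 kJ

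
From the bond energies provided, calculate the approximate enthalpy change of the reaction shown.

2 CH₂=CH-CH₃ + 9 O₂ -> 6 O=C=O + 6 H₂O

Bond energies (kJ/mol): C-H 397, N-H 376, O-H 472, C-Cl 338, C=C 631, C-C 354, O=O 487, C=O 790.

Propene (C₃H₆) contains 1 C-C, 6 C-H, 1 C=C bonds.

ΔH ≈ −4027 kJ

Bonds broken (reactants):
  C-C: 2 × 354 = 708
  C-H: 12 × 397 = 4764
  C=C: 2 × 631 = 1262
  O=O: 9 × 487 = 4383
  Σ(broken) = 11117 kJ
Bonds formed (products):
  C=O: 12 × 790 = 9480
  O-H: 12 × 472 = 5664
  Σ(formed) = 15144 kJ
ΔH = Σ(broken) − Σ(formed) = 11117 − 15144 = −4027 kJ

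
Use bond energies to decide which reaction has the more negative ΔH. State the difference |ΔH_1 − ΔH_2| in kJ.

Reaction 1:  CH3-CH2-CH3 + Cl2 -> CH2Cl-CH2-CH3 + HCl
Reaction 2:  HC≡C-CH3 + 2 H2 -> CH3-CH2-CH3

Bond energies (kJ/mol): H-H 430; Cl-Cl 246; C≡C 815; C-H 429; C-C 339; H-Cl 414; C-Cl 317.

Reaction 1:
  Bonds broken (reactants):
    C-C: 2 × 339 = 678
    C-H: 8 × 429 = 3432
    Cl-Cl: 1 × 246 = 246
    Σ(broken) = 4356 kJ
  Bonds formed (products):
    C-C: 2 × 339 = 678
    C-Cl: 1 × 317 = 317
    C-H: 7 × 429 = 3003
    H-Cl: 1 × 414 = 414
    Σ(formed) = 4412 kJ
  ΔH_1 = 4356 − 4412 = −56 kJ
Reaction 2:
  Bonds broken (reactants):
    C≡C: 1 × 815 = 815
    C-C: 1 × 339 = 339
    C-H: 4 × 429 = 1716
    H-H: 2 × 430 = 860
    Σ(broken) = 3730 kJ
  Bonds formed (products):
    C-C: 2 × 339 = 678
    C-H: 8 × 429 = 3432
    Σ(formed) = 4110 kJ
  ΔH_2 = 3730 − 4110 = −380 kJ
ΔH_1 − ΔH_2 = +324 kJ, so reaction 2 has the more negative ΔH; |ΔH_1 − ΔH_2| = 324 kJ.

Reaction 2, by 324 kJ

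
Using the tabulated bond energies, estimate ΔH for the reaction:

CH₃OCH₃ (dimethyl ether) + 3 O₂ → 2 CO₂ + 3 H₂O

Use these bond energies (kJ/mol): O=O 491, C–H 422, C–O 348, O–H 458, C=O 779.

Bonds broken (reactants):
  C–H: 6 × 422 = 2532
  C–O: 2 × 348 = 696
  O=O: 3 × 491 = 1473
  Σ(broken) = 4701 kJ
Bonds formed (products):
  C=O: 4 × 779 = 3116
  O–H: 6 × 458 = 2748
  Σ(formed) = 5864 kJ
ΔH = Σ(broken) − Σ(formed) = 4701 − 5864 = −1163 kJ

ΔH ≈ −1163 kJ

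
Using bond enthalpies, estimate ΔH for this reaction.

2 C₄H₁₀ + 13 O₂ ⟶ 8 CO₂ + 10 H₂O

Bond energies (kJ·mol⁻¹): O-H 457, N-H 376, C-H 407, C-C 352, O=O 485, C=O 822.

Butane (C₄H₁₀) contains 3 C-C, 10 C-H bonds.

Bonds broken (reactants):
  C-C: 6 × 352 = 2112
  C-H: 20 × 407 = 8140
  O=O: 13 × 485 = 6305
  Σ(broken) = 16557 kJ
Bonds formed (products):
  C=O: 16 × 822 = 13152
  O-H: 20 × 457 = 9140
  Σ(formed) = 22292 kJ
ΔH = Σ(broken) − Σ(formed) = 16557 − 22292 = −5735 kJ

ΔH ≈ −5735 kJ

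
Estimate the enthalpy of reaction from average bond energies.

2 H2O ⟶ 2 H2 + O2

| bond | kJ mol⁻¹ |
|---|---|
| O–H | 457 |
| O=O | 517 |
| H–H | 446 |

ΔH ≈ +419 kJ

Bonds broken (reactants):
  O–H: 4 × 457 = 1828
  Σ(broken) = 1828 kJ
Bonds formed (products):
  H–H: 2 × 446 = 892
  O=O: 1 × 517 = 517
  Σ(formed) = 1409 kJ
ΔH = Σ(broken) − Σ(formed) = 1828 − 1409 = +419 kJ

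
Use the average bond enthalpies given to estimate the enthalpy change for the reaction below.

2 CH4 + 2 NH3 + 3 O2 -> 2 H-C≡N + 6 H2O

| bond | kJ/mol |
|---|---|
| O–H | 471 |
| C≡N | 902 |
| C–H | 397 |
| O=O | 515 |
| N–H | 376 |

Bonds broken (reactants):
  C–H: 8 × 397 = 3176
  N–H: 6 × 376 = 2256
  O=O: 3 × 515 = 1545
  Σ(broken) = 6977 kJ
Bonds formed (products):
  C≡N: 2 × 902 = 1804
  C–H: 2 × 397 = 794
  O–H: 12 × 471 = 5652
  Σ(formed) = 8250 kJ
ΔH = Σ(broken) − Σ(formed) = 6977 − 8250 = −1273 kJ

ΔH ≈ −1273 kJ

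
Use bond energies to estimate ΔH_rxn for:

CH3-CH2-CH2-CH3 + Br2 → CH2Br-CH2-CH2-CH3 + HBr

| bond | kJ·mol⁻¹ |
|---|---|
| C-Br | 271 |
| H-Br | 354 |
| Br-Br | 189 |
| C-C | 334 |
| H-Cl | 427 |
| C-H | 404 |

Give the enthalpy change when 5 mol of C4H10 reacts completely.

ΔH = −160 kJ

Bonds broken (reactants):
  Br-Br: 1 × 189 = 189
  C-C: 3 × 334 = 1002
  C-H: 10 × 404 = 4040
  Σ(broken) = 5231 kJ
Bonds formed (products):
  C-Br: 1 × 271 = 271
  C-C: 3 × 334 = 1002
  C-H: 9 × 404 = 3636
  H-Br: 1 × 354 = 354
  Σ(formed) = 5263 kJ
ΔH = Σ(broken) − Σ(formed) = 5231 − 5263 = −32 kJ
For 5× the reaction as written: 5 × (−32) = −160 kJ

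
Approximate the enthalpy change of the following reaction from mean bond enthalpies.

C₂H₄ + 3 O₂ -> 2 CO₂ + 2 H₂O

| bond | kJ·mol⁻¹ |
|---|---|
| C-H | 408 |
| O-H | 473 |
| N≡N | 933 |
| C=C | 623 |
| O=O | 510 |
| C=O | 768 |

ΔH ≈ −1179 kJ

Bonds broken (reactants):
  C-H: 4 × 408 = 1632
  C=C: 1 × 623 = 623
  O=O: 3 × 510 = 1530
  Σ(broken) = 3785 kJ
Bonds formed (products):
  C=O: 4 × 768 = 3072
  O-H: 4 × 473 = 1892
  Σ(formed) = 4964 kJ
ΔH = Σ(broken) − Σ(formed) = 3785 − 4964 = −1179 kJ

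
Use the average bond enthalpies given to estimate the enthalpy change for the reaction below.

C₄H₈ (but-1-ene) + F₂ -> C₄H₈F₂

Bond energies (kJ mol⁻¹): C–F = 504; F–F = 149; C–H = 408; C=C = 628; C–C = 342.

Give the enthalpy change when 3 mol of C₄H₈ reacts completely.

Bonds broken (reactants):
  C–C: 2 × 342 = 684
  C–H: 8 × 408 = 3264
  C=C: 1 × 628 = 628
  F–F: 1 × 149 = 149
  Σ(broken) = 4725 kJ
Bonds formed (products):
  C–C: 3 × 342 = 1026
  C–F: 2 × 504 = 1008
  C–H: 8 × 408 = 3264
  Σ(formed) = 5298 kJ
ΔH = Σ(broken) − Σ(formed) = 4725 − 5298 = −573 kJ
For 3× the reaction as written: 3 × (−573) = −1719 kJ

ΔH = −1719 kJ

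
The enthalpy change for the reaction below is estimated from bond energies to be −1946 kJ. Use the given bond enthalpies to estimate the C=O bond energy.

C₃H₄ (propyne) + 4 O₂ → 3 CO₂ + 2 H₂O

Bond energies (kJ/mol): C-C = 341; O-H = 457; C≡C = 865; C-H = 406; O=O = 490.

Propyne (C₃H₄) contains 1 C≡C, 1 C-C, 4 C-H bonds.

D(C=O) ≈ 818 kJ/mol

Let D be the C=O bond energy.
Σ(broken) = 1×865 + 1×341 + 4×406 + 4×490 = 4790
Σ(formed) = 6×D + 4×457 = 1828 + 6D
ΔH = Σ(broken) − Σ(formed) = (4790) − (1828 + 6D) = +2962 − 6D
Setting this equal to −1946 kJ gives 6D = 4908, so D = 818 kJ/mol.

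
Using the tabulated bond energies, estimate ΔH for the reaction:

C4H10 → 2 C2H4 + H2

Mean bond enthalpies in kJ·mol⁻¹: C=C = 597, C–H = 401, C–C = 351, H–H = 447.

ΔH ≈ +214 kJ

Bonds broken (reactants):
  C–C: 3 × 351 = 1053
  C–H: 10 × 401 = 4010
  Σ(broken) = 5063 kJ
Bonds formed (products):
  C–H: 8 × 401 = 3208
  C=C: 2 × 597 = 1194
  H–H: 1 × 447 = 447
  Σ(formed) = 4849 kJ
ΔH = Σ(broken) − Σ(formed) = 5063 − 4849 = +214 kJ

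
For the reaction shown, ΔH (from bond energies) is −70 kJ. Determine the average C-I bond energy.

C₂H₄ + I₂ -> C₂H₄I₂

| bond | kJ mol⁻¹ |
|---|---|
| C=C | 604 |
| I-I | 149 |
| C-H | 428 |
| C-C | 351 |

D(C-I) ≈ 236 kJ/mol

Let D be the C-I bond energy.
Σ(broken) = 4×428 + 1×604 + 1×149 = 2465
Σ(formed) = 1×351 + 4×428 + 2×D = 2063 + 2D
ΔH = Σ(broken) − Σ(formed) = (2465) − (2063 + 2D) = +402 − 2D
Setting this equal to −70 kJ gives 2D = 472, so D = 236 kJ/mol.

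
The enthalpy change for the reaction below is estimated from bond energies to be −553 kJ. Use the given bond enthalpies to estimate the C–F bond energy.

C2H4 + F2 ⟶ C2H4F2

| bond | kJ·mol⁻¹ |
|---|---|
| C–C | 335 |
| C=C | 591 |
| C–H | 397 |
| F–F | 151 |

Let D be the C–F bond energy.
Σ(broken) = 4×397 + 1×591 + 1×151 = 2330
Σ(formed) = 1×335 + 2×D + 4×397 = 1923 + 2D
ΔH = Σ(broken) − Σ(formed) = (2330) − (1923 + 2D) = +407 − 2D
Setting this equal to −553 kJ gives 2D = 960, so D = 480 kJ/mol.

D(C–F) ≈ 480 kJ/mol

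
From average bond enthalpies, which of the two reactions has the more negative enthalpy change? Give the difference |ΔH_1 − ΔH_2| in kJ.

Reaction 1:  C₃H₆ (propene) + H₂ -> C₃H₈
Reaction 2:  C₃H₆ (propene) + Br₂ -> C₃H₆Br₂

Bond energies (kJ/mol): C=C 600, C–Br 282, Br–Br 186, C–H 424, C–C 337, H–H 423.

Reaction 1, by 47 kJ

Reaction 1:
  Bonds broken (reactants):
    C–C: 1 × 337 = 337
    C–H: 6 × 424 = 2544
    C=C: 1 × 600 = 600
    H–H: 1 × 423 = 423
    Σ(broken) = 3904 kJ
  Bonds formed (products):
    C–C: 2 × 337 = 674
    C–H: 8 × 424 = 3392
    Σ(formed) = 4066 kJ
  ΔH_1 = 3904 − 4066 = −162 kJ
Reaction 2:
  Bonds broken (reactants):
    Br–Br: 1 × 186 = 186
    C–C: 1 × 337 = 337
    C–H: 6 × 424 = 2544
    C=C: 1 × 600 = 600
    Σ(broken) = 3667 kJ
  Bonds formed (products):
    C–Br: 2 × 282 = 564
    C–C: 2 × 337 = 674
    C–H: 6 × 424 = 2544
    Σ(formed) = 3782 kJ
  ΔH_2 = 3667 − 3782 = −115 kJ
ΔH_1 − ΔH_2 = −47 kJ, so reaction 1 has the more negative ΔH; |ΔH_1 − ΔH_2| = 47 kJ.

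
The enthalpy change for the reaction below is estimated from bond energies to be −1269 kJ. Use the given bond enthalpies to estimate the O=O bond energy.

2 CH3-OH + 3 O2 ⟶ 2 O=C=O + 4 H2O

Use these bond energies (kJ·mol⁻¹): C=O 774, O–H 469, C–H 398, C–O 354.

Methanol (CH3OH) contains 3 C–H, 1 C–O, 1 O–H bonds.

Let D be the O=O bond energy.
Σ(broken) = 6×398 + 2×354 + 2×469 + 3×D = 4034 + 3D
Σ(formed) = 4×774 + 8×469 = 6848
ΔH = Σ(broken) − Σ(formed) = (4034 + 3D) − (6848) = −2814 + 3D
Setting this equal to −1269 kJ gives 3D = 1545, so D = 515 kJ/mol.

D(O=O) ≈ 515 kJ/mol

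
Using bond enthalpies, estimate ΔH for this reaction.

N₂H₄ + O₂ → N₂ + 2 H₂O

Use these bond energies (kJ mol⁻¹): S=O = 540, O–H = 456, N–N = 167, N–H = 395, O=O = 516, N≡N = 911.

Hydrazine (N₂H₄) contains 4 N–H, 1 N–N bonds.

ΔH ≈ −472 kJ

Bonds broken (reactants):
  N–H: 4 × 395 = 1580
  N–N: 1 × 167 = 167
  O=O: 1 × 516 = 516
  Σ(broken) = 2263 kJ
Bonds formed (products):
  N≡N: 1 × 911 = 911
  O–H: 4 × 456 = 1824
  Σ(formed) = 2735 kJ
ΔH = Σ(broken) − Σ(formed) = 2263 − 2735 = −472 kJ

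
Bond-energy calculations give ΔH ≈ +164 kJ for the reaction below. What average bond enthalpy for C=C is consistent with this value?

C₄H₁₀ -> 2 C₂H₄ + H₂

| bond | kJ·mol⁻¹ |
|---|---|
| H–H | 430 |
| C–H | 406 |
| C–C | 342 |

Let D be the C=C bond energy.
Σ(broken) = 3×342 + 10×406 = 5086
Σ(formed) = 8×406 + 2×D + 1×430 = 3678 + 2D
ΔH = Σ(broken) − Σ(formed) = (5086) − (3678 + 2D) = +1408 − 2D
Setting this equal to +164 kJ gives 2D = 1244, so D = 622 kJ/mol.

D(C=C) ≈ 622 kJ/mol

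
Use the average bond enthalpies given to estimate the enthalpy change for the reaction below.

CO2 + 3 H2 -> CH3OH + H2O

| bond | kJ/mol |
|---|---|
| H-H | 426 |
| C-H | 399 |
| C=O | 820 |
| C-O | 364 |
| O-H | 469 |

Bonds broken (reactants):
  C=O: 2 × 820 = 1640
  H-H: 3 × 426 = 1278
  Σ(broken) = 2918 kJ
Bonds formed (products):
  C-H: 3 × 399 = 1197
  C-O: 1 × 364 = 364
  O-H: 3 × 469 = 1407
  Σ(formed) = 2968 kJ
ΔH = Σ(broken) − Σ(formed) = 2918 − 2968 = −50 kJ

ΔH ≈ −50 kJ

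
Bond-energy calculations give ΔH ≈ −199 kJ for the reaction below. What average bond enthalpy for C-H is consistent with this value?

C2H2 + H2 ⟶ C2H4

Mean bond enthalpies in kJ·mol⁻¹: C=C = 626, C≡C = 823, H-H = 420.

D(C-H) ≈ 408 kJ/mol

Let D be the C-H bond energy.
Σ(broken) = 1×823 + 2×D + 1×420 = 1243 + 2D
Σ(formed) = 4×D + 1×626 = 626 + 4D
ΔH = Σ(broken) − Σ(formed) = (1243 + 2D) − (626 + 4D) = +617 − 2D
Setting this equal to −199 kJ gives 2D = 816, so D = 408 kJ/mol.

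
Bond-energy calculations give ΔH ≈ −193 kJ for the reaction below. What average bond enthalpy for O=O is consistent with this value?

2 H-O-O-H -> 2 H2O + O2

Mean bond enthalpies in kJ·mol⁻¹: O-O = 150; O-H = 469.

Let D be the O=O bond energy.
Σ(broken) = 4×469 + 2×150 = 2176
Σ(formed) = 4×469 + 1×D = 1876 + D
ΔH = Σ(broken) − Σ(formed) = (2176) − (1876 + D) = +300 − D
Setting this equal to −193 kJ gives D = 493 kJ/mol.

D(O=O) ≈ 493 kJ/mol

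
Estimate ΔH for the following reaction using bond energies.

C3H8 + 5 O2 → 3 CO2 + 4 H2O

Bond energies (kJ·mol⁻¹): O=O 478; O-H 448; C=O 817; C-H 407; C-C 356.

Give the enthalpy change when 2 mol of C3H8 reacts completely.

ΔH = −4256 kJ

Bonds broken (reactants):
  C-C: 2 × 356 = 712
  C-H: 8 × 407 = 3256
  O=O: 5 × 478 = 2390
  Σ(broken) = 6358 kJ
Bonds formed (products):
  C=O: 6 × 817 = 4902
  O-H: 8 × 448 = 3584
  Σ(formed) = 8486 kJ
ΔH = Σ(broken) − Σ(formed) = 6358 − 8486 = −2128 kJ
For 2× the reaction as written: 2 × (−2128) = −4256 kJ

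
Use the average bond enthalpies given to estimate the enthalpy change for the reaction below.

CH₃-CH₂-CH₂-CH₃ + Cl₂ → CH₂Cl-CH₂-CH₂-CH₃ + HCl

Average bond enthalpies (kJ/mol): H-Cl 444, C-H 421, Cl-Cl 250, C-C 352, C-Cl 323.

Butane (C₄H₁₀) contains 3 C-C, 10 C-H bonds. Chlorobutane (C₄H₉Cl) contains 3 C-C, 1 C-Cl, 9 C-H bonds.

ΔH ≈ −96 kJ

Bonds broken (reactants):
  C-C: 3 × 352 = 1056
  C-H: 10 × 421 = 4210
  Cl-Cl: 1 × 250 = 250
  Σ(broken) = 5516 kJ
Bonds formed (products):
  C-C: 3 × 352 = 1056
  C-Cl: 1 × 323 = 323
  C-H: 9 × 421 = 3789
  H-Cl: 1 × 444 = 444
  Σ(formed) = 5612 kJ
ΔH = Σ(broken) − Σ(formed) = 5516 − 5612 = −96 kJ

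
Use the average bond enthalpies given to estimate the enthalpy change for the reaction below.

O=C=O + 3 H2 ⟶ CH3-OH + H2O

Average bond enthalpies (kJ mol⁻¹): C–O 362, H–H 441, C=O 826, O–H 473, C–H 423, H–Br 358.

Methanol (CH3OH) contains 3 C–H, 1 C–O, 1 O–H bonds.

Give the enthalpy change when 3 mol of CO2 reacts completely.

ΔH = −225 kJ

Bonds broken (reactants):
  C=O: 2 × 826 = 1652
  H–H: 3 × 441 = 1323
  Σ(broken) = 2975 kJ
Bonds formed (products):
  C–H: 3 × 423 = 1269
  C–O: 1 × 362 = 362
  O–H: 3 × 473 = 1419
  Σ(formed) = 3050 kJ
ΔH = Σ(broken) − Σ(formed) = 2975 − 3050 = −75 kJ
For 3× the reaction as written: 3 × (−75) = −225 kJ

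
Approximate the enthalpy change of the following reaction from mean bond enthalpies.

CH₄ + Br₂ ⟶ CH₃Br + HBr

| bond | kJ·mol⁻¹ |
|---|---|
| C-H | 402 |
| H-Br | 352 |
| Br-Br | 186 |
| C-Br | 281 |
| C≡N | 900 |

Bonds broken (reactants):
  Br-Br: 1 × 186 = 186
  C-H: 4 × 402 = 1608
  Σ(broken) = 1794 kJ
Bonds formed (products):
  C-Br: 1 × 281 = 281
  C-H: 3 × 402 = 1206
  H-Br: 1 × 352 = 352
  Σ(formed) = 1839 kJ
ΔH = Σ(broken) − Σ(formed) = 1794 − 1839 = −45 kJ

ΔH ≈ −45 kJ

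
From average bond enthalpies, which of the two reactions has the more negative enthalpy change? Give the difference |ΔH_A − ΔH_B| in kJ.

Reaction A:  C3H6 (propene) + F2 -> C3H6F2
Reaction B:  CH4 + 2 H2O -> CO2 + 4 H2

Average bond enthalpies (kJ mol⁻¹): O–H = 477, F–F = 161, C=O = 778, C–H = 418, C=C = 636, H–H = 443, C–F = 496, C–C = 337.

Reaction A, by 784 kJ

Reaction A:
  Bonds broken (reactants):
    C–C: 1 × 337 = 337
    C–H: 6 × 418 = 2508
    C=C: 1 × 636 = 636
    F–F: 1 × 161 = 161
    Σ(broken) = 3642 kJ
  Bonds formed (products):
    C–C: 2 × 337 = 674
    C–F: 2 × 496 = 992
    C–H: 6 × 418 = 2508
    Σ(formed) = 4174 kJ
  ΔH_A = 3642 − 4174 = −532 kJ
Reaction B:
  Bonds broken (reactants):
    C–H: 4 × 418 = 1672
    O–H: 4 × 477 = 1908
    Σ(broken) = 3580 kJ
  Bonds formed (products):
    C=O: 2 × 778 = 1556
    H–H: 4 × 443 = 1772
    Σ(formed) = 3328 kJ
  ΔH_B = 3580 − 3328 = +252 kJ
ΔH_A − ΔH_B = −784 kJ, so reaction A has the more negative ΔH; |ΔH_A − ΔH_B| = 784 kJ.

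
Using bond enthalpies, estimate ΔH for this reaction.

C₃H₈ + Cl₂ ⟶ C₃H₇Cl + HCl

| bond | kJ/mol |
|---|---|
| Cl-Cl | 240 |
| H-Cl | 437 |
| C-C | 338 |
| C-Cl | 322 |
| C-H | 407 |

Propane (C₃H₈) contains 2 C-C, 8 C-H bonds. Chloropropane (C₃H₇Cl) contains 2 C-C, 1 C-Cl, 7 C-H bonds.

Bonds broken (reactants):
  C-C: 2 × 338 = 676
  C-H: 8 × 407 = 3256
  Cl-Cl: 1 × 240 = 240
  Σ(broken) = 4172 kJ
Bonds formed (products):
  C-C: 2 × 338 = 676
  C-Cl: 1 × 322 = 322
  C-H: 7 × 407 = 2849
  H-Cl: 1 × 437 = 437
  Σ(formed) = 4284 kJ
ΔH = Σ(broken) − Σ(formed) = 4172 − 4284 = −112 kJ

ΔH ≈ −112 kJ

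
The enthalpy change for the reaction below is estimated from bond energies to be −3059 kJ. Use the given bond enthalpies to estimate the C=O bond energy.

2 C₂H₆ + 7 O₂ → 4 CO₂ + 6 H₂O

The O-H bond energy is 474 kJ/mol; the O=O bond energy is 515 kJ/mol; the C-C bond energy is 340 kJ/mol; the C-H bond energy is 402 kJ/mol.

Let D be the C=O bond energy.
Σ(broken) = 2×340 + 12×402 + 7×515 = 9109
Σ(formed) = 8×D + 12×474 = 5688 + 8D
ΔH = Σ(broken) − Σ(formed) = (9109) − (5688 + 8D) = +3421 − 8D
Setting this equal to −3059 kJ gives 8D = 6480, so D = 810 kJ/mol.

D(C=O) ≈ 810 kJ/mol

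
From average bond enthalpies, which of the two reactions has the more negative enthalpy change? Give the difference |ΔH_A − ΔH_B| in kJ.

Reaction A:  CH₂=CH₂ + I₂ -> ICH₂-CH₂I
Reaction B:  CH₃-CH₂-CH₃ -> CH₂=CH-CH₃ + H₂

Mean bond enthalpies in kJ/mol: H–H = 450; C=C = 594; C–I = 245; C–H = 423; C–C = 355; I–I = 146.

Reaction A:
  Bonds broken (reactants):
    C–H: 4 × 423 = 1692
    C=C: 1 × 594 = 594
    I–I: 1 × 146 = 146
    Σ(broken) = 2432 kJ
  Bonds formed (products):
    C–C: 1 × 355 = 355
    C–H: 4 × 423 = 1692
    C–I: 2 × 245 = 490
    Σ(formed) = 2537 kJ
  ΔH_A = 2432 − 2537 = −105 kJ
Reaction B:
  Bonds broken (reactants):
    C–C: 2 × 355 = 710
    C–H: 8 × 423 = 3384
    Σ(broken) = 4094 kJ
  Bonds formed (products):
    C–C: 1 × 355 = 355
    C–H: 6 × 423 = 2538
    C=C: 1 × 594 = 594
    H–H: 1 × 450 = 450
    Σ(formed) = 3937 kJ
  ΔH_B = 4094 − 3937 = +157 kJ
ΔH_A − ΔH_B = −262 kJ, so reaction A has the more negative ΔH; |ΔH_A − ΔH_B| = 262 kJ.

Reaction A, by 262 kJ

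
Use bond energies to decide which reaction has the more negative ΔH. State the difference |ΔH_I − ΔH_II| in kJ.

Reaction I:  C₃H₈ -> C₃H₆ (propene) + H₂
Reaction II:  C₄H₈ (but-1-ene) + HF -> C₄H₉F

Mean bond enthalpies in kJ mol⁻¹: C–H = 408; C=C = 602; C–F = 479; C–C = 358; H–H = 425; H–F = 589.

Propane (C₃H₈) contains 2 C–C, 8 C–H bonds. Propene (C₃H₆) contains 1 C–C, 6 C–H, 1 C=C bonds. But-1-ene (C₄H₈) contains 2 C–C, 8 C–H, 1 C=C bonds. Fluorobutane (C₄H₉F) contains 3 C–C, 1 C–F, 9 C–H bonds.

Reaction II, by 201 kJ

Reaction I:
  Bonds broken (reactants):
    C–C: 2 × 358 = 716
    C–H: 8 × 408 = 3264
    Σ(broken) = 3980 kJ
  Bonds formed (products):
    C–C: 1 × 358 = 358
    C–H: 6 × 408 = 2448
    C=C: 1 × 602 = 602
    H–H: 1 × 425 = 425
    Σ(formed) = 3833 kJ
  ΔH_I = 3980 − 3833 = +147 kJ
Reaction II:
  Bonds broken (reactants):
    C–C: 2 × 358 = 716
    C–H: 8 × 408 = 3264
    C=C: 1 × 602 = 602
    H–F: 1 × 589 = 589
    Σ(broken) = 5171 kJ
  Bonds formed (products):
    C–C: 3 × 358 = 1074
    C–F: 1 × 479 = 479
    C–H: 9 × 408 = 3672
    Σ(formed) = 5225 kJ
  ΔH_II = 5171 − 5225 = −54 kJ
ΔH_I − ΔH_II = +201 kJ, so reaction II has the more negative ΔH; |ΔH_I − ΔH_II| = 201 kJ.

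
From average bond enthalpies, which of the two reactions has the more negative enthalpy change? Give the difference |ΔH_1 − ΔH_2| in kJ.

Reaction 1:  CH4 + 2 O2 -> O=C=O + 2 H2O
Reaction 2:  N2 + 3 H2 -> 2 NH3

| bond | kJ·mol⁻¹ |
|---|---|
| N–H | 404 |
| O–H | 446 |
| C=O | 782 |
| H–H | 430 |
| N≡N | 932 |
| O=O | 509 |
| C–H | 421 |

Reaction 1, by 444 kJ

Reaction 1:
  Bonds broken (reactants):
    C–H: 4 × 421 = 1684
    O=O: 2 × 509 = 1018
    Σ(broken) = 2702 kJ
  Bonds formed (products):
    C=O: 2 × 782 = 1564
    O–H: 4 × 446 = 1784
    Σ(formed) = 3348 kJ
  ΔH_1 = 2702 − 3348 = −646 kJ
Reaction 2:
  Bonds broken (reactants):
    H–H: 3 × 430 = 1290
    N≡N: 1 × 932 = 932
    Σ(broken) = 2222 kJ
  Bonds formed (products):
    N–H: 6 × 404 = 2424
    Σ(formed) = 2424 kJ
  ΔH_2 = 2222 − 2424 = −202 kJ
ΔH_1 − ΔH_2 = −444 kJ, so reaction 1 has the more negative ΔH; |ΔH_1 − ΔH_2| = 444 kJ.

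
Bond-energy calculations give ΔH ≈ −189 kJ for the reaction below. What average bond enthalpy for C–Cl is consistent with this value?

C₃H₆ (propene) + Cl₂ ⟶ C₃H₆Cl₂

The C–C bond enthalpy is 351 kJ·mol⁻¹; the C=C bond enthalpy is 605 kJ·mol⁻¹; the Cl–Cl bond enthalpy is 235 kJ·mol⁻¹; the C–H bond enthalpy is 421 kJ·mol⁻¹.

D(C–Cl) ≈ 339 kJ/mol

Let D be the C–Cl bond energy.
Σ(broken) = 1×351 + 6×421 + 1×605 + 1×235 = 3717
Σ(formed) = 2×351 + 2×D + 6×421 = 3228 + 2D
ΔH = Σ(broken) − Σ(formed) = (3717) − (3228 + 2D) = +489 − 2D
Setting this equal to −189 kJ gives 2D = 678, so D = 339 kJ/mol.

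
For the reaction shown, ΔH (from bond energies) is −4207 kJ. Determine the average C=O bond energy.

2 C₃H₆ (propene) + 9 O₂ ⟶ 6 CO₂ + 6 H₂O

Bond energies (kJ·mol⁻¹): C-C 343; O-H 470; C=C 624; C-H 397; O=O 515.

Let D be the C=O bond energy.
Σ(broken) = 2×343 + 12×397 + 2×624 + 9×515 = 11333
Σ(formed) = 12×D + 12×470 = 5640 + 12D
ΔH = Σ(broken) − Σ(formed) = (11333) − (5640 + 12D) = +5693 − 12D
Setting this equal to −4207 kJ gives 12D = 9900, so D = 825 kJ/mol.

D(C=O) ≈ 825 kJ/mol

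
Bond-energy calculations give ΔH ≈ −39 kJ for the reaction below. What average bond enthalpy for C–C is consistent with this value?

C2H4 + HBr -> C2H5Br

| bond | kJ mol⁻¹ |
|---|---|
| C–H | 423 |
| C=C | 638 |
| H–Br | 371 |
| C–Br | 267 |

D(C–C) ≈ 358 kJ/mol

Let D be the C–C bond energy.
Σ(broken) = 4×423 + 1×638 + 1×371 = 2701
Σ(formed) = 1×267 + 1×D + 5×423 = 2382 + D
ΔH = Σ(broken) − Σ(formed) = (2701) − (2382 + D) = +319 − D
Setting this equal to −39 kJ gives D = 358 kJ/mol.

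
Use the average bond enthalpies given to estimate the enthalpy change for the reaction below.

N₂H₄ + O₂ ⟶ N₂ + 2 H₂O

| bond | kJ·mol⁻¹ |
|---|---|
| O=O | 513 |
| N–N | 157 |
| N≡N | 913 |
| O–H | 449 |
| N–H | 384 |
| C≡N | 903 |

ΔH ≈ −503 kJ

Bonds broken (reactants):
  N–H: 4 × 384 = 1536
  N–N: 1 × 157 = 157
  O=O: 1 × 513 = 513
  Σ(broken) = 2206 kJ
Bonds formed (products):
  N≡N: 1 × 913 = 913
  O–H: 4 × 449 = 1796
  Σ(formed) = 2709 kJ
ΔH = Σ(broken) − Σ(formed) = 2206 − 2709 = −503 kJ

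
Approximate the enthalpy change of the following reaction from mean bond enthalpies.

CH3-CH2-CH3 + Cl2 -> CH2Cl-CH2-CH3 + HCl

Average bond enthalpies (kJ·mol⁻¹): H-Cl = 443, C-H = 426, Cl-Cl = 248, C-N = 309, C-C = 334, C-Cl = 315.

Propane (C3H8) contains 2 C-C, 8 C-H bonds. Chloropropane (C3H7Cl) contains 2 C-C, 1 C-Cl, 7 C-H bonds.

Bonds broken (reactants):
  C-C: 2 × 334 = 668
  C-H: 8 × 426 = 3408
  Cl-Cl: 1 × 248 = 248
  Σ(broken) = 4324 kJ
Bonds formed (products):
  C-C: 2 × 334 = 668
  C-Cl: 1 × 315 = 315
  C-H: 7 × 426 = 2982
  H-Cl: 1 × 443 = 443
  Σ(formed) = 4408 kJ
ΔH = Σ(broken) − Σ(formed) = 4324 − 4408 = −84 kJ

ΔH ≈ −84 kJ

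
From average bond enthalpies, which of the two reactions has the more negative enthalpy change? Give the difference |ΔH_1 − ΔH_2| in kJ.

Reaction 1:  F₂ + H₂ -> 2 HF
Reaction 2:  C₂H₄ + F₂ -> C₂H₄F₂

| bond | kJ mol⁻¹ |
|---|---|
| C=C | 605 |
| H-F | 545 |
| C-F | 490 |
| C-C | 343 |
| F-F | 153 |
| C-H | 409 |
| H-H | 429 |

Reaction 1:
  Bonds broken (reactants):
    F-F: 1 × 153 = 153
    H-H: 1 × 429 = 429
    Σ(broken) = 582 kJ
  Bonds formed (products):
    H-F: 2 × 545 = 1090
    Σ(formed) = 1090 kJ
  ΔH_1 = 582 − 1090 = −508 kJ
Reaction 2:
  Bonds broken (reactants):
    C-H: 4 × 409 = 1636
    C=C: 1 × 605 = 605
    F-F: 1 × 153 = 153
    Σ(broken) = 2394 kJ
  Bonds formed (products):
    C-C: 1 × 343 = 343
    C-F: 2 × 490 = 980
    C-H: 4 × 409 = 1636
    Σ(formed) = 2959 kJ
  ΔH_2 = 2394 − 2959 = −565 kJ
ΔH_1 − ΔH_2 = +57 kJ, so reaction 2 has the more negative ΔH; |ΔH_1 − ΔH_2| = 57 kJ.

Reaction 2, by 57 kJ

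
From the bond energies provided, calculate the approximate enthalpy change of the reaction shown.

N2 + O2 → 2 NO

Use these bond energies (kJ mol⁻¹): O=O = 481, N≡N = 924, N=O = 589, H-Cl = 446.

Bonds broken (reactants):
  N≡N: 1 × 924 = 924
  O=O: 1 × 481 = 481
  Σ(broken) = 1405 kJ
Bonds formed (products):
  N=O: 2 × 589 = 1178
  Σ(formed) = 1178 kJ
ΔH = Σ(broken) − Σ(formed) = 1405 − 1178 = +227 kJ

ΔH ≈ +227 kJ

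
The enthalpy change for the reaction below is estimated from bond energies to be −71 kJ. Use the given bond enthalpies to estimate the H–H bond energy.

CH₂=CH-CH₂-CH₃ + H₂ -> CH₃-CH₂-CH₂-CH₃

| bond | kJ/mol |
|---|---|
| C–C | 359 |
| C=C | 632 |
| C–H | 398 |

Let D be the H–H bond energy.
Σ(broken) = 2×359 + 8×398 + 1×632 + 1×D = 4534 + D
Σ(formed) = 3×359 + 10×398 = 5057
ΔH = Σ(broken) − Σ(formed) = (4534 + D) − (5057) = −523 + D
Setting this equal to −71 kJ gives D = 452 kJ/mol.

D(H–H) ≈ 452 kJ/mol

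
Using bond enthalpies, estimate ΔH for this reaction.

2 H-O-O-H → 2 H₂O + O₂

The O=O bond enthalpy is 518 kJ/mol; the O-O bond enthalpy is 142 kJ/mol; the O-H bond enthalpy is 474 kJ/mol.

Bonds broken (reactants):
  O-H: 4 × 474 = 1896
  O-O: 2 × 142 = 284
  Σ(broken) = 2180 kJ
Bonds formed (products):
  O-H: 4 × 474 = 1896
  O=O: 1 × 518 = 518
  Σ(formed) = 2414 kJ
ΔH = Σ(broken) − Σ(formed) = 2180 − 2414 = −234 kJ

ΔH ≈ −234 kJ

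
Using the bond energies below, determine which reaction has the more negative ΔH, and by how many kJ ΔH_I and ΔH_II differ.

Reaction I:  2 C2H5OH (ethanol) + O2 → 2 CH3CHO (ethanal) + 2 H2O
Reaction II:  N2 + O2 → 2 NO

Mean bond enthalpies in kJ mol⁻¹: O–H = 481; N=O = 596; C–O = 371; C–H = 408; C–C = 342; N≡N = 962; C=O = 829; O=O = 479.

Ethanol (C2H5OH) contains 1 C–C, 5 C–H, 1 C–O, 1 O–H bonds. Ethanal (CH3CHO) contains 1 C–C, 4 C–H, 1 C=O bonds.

Reaction I:
  Bonds broken (reactants):
    C–C: 2 × 342 = 684
    C–H: 10 × 408 = 4080
    C–O: 2 × 371 = 742
    O–H: 2 × 481 = 962
    O=O: 1 × 479 = 479
    Σ(broken) = 6947 kJ
  Bonds formed (products):
    C–C: 2 × 342 = 684
    C–H: 8 × 408 = 3264
    C=O: 2 × 829 = 1658
    O–H: 4 × 481 = 1924
    Σ(formed) = 7530 kJ
  ΔH_I = 6947 − 7530 = −583 kJ
Reaction II:
  Bonds broken (reactants):
    N≡N: 1 × 962 = 962
    O=O: 1 × 479 = 479
    Σ(broken) = 1441 kJ
  Bonds formed (products):
    N=O: 2 × 596 = 1192
    Σ(formed) = 1192 kJ
  ΔH_II = 1441 − 1192 = +249 kJ
ΔH_I − ΔH_II = −832 kJ, so reaction I has the more negative ΔH; |ΔH_I − ΔH_II| = 832 kJ.

Reaction I, by 832 kJ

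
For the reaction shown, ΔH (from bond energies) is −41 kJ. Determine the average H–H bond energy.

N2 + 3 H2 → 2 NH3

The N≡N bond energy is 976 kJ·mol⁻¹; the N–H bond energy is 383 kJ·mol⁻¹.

Let D be the H–H bond energy.
Σ(broken) = 3×D + 1×976 = 976 + 3D
Σ(formed) = 6×383 = 2298
ΔH = Σ(broken) − Σ(formed) = (976 + 3D) − (2298) = −1322 + 3D
Setting this equal to −41 kJ gives 3D = 1281, so D = 427 kJ/mol.

D(H–H) ≈ 427 kJ/mol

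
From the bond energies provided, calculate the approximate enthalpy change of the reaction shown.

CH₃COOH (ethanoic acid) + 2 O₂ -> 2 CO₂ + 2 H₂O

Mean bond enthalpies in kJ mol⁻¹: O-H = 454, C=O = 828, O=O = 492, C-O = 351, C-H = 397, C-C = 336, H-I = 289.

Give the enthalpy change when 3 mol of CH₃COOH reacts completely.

ΔH = −2952 kJ

Bonds broken (reactants):
  C-C: 1 × 336 = 336
  C-H: 3 × 397 = 1191
  C-O: 1 × 351 = 351
  C=O: 1 × 828 = 828
  O-H: 1 × 454 = 454
  O=O: 2 × 492 = 984
  Σ(broken) = 4144 kJ
Bonds formed (products):
  C=O: 4 × 828 = 3312
  O-H: 4 × 454 = 1816
  Σ(formed) = 5128 kJ
ΔH = Σ(broken) − Σ(formed) = 4144 − 5128 = −984 kJ
For 3× the reaction as written: 3 × (−984) = −2952 kJ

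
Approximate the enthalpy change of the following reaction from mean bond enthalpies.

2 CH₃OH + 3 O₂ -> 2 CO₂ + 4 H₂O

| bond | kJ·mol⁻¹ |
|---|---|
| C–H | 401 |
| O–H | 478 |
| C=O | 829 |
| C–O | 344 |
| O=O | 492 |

Bonds broken (reactants):
  C–H: 6 × 401 = 2406
  C–O: 2 × 344 = 688
  O–H: 2 × 478 = 956
  O=O: 3 × 492 = 1476
  Σ(broken) = 5526 kJ
Bonds formed (products):
  C=O: 4 × 829 = 3316
  O–H: 8 × 478 = 3824
  Σ(formed) = 7140 kJ
ΔH = Σ(broken) − Σ(formed) = 5526 − 7140 = −1614 kJ

ΔH ≈ −1614 kJ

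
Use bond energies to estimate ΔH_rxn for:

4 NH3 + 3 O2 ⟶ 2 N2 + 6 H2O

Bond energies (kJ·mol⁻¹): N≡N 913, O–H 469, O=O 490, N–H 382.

ΔH ≈ −1400 kJ

Bonds broken (reactants):
  N–H: 12 × 382 = 4584
  O=O: 3 × 490 = 1470
  Σ(broken) = 6054 kJ
Bonds formed (products):
  N≡N: 2 × 913 = 1826
  O–H: 12 × 469 = 5628
  Σ(formed) = 7454 kJ
ΔH = Σ(broken) − Σ(formed) = 6054 − 7454 = −1400 kJ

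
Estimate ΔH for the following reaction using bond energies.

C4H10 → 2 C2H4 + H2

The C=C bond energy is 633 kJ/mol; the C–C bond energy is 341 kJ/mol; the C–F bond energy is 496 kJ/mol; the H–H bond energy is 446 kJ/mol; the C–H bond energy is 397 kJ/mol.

Bonds broken (reactants):
  C–C: 3 × 341 = 1023
  C–H: 10 × 397 = 3970
  Σ(broken) = 4993 kJ
Bonds formed (products):
  C–H: 8 × 397 = 3176
  C=C: 2 × 633 = 1266
  H–H: 1 × 446 = 446
  Σ(formed) = 4888 kJ
ΔH = Σ(broken) − Σ(formed) = 4993 − 4888 = +105 kJ

ΔH ≈ +105 kJ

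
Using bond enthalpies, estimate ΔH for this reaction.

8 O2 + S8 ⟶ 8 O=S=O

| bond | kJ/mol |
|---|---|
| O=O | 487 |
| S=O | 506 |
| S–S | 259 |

ΔH ≈ −2128 kJ

Bonds broken (reactants):
  O=O: 8 × 487 = 3896
  S–S: 8 × 259 = 2072
  Σ(broken) = 5968 kJ
Bonds formed (products):
  S=O: 16 × 506 = 8096
  Σ(formed) = 8096 kJ
ΔH = Σ(broken) − Σ(formed) = 5968 − 8096 = −2128 kJ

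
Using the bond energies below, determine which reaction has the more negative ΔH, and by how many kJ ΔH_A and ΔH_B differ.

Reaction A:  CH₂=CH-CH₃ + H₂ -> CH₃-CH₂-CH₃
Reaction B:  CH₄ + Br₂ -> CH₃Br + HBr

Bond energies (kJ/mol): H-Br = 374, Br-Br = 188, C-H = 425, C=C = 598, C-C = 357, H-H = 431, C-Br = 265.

Reaction A, by 152 kJ

Reaction A:
  Bonds broken (reactants):
    C-C: 1 × 357 = 357
    C-H: 6 × 425 = 2550
    C=C: 1 × 598 = 598
    H-H: 1 × 431 = 431
    Σ(broken) = 3936 kJ
  Bonds formed (products):
    C-C: 2 × 357 = 714
    C-H: 8 × 425 = 3400
    Σ(formed) = 4114 kJ
  ΔH_A = 3936 − 4114 = −178 kJ
Reaction B:
  Bonds broken (reactants):
    Br-Br: 1 × 188 = 188
    C-H: 4 × 425 = 1700
    Σ(broken) = 1888 kJ
  Bonds formed (products):
    C-Br: 1 × 265 = 265
    C-H: 3 × 425 = 1275
    H-Br: 1 × 374 = 374
    Σ(formed) = 1914 kJ
  ΔH_B = 1888 − 1914 = −26 kJ
ΔH_A − ΔH_B = −152 kJ, so reaction A has the more negative ΔH; |ΔH_A − ΔH_B| = 152 kJ.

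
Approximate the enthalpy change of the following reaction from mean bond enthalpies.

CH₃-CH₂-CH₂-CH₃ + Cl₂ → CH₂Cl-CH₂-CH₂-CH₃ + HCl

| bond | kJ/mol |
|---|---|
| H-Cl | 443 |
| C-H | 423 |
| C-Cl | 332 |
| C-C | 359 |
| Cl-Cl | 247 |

Bonds broken (reactants):
  C-C: 3 × 359 = 1077
  C-H: 10 × 423 = 4230
  Cl-Cl: 1 × 247 = 247
  Σ(broken) = 5554 kJ
Bonds formed (products):
  C-C: 3 × 359 = 1077
  C-Cl: 1 × 332 = 332
  C-H: 9 × 423 = 3807
  H-Cl: 1 × 443 = 443
  Σ(formed) = 5659 kJ
ΔH = Σ(broken) − Σ(formed) = 5554 − 5659 = −105 kJ

ΔH ≈ −105 kJ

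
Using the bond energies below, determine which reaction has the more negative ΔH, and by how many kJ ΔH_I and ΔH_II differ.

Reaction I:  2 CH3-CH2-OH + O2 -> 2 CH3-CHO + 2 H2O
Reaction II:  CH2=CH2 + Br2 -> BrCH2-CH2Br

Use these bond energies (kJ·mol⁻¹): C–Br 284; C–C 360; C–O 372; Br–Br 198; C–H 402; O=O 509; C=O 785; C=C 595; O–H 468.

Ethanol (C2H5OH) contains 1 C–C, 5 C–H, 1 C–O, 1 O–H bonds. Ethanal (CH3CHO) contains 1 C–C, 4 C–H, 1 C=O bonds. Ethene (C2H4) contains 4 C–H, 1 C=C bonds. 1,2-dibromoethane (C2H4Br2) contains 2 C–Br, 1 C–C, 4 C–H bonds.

Reaction I, by 314 kJ

Reaction I:
  Bonds broken (reactants):
    C–C: 2 × 360 = 720
    C–H: 10 × 402 = 4020
    C–O: 2 × 372 = 744
    O–H: 2 × 468 = 936
    O=O: 1 × 509 = 509
    Σ(broken) = 6929 kJ
  Bonds formed (products):
    C–C: 2 × 360 = 720
    C–H: 8 × 402 = 3216
    C=O: 2 × 785 = 1570
    O–H: 4 × 468 = 1872
    Σ(formed) = 7378 kJ
  ΔH_I = 6929 − 7378 = −449 kJ
Reaction II:
  Bonds broken (reactants):
    Br–Br: 1 × 198 = 198
    C–H: 4 × 402 = 1608
    C=C: 1 × 595 = 595
    Σ(broken) = 2401 kJ
  Bonds formed (products):
    C–Br: 2 × 284 = 568
    C–C: 1 × 360 = 360
    C–H: 4 × 402 = 1608
    Σ(formed) = 2536 kJ
  ΔH_II = 2401 − 2536 = −135 kJ
ΔH_I − ΔH_II = −314 kJ, so reaction I has the more negative ΔH; |ΔH_I − ΔH_II| = 314 kJ.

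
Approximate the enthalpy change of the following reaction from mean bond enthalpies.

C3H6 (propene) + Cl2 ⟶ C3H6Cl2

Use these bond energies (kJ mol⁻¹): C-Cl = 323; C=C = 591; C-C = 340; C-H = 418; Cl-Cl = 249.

Bonds broken (reactants):
  C-C: 1 × 340 = 340
  C-H: 6 × 418 = 2508
  C=C: 1 × 591 = 591
  Cl-Cl: 1 × 249 = 249
  Σ(broken) = 3688 kJ
Bonds formed (products):
  C-C: 2 × 340 = 680
  C-Cl: 2 × 323 = 646
  C-H: 6 × 418 = 2508
  Σ(formed) = 3834 kJ
ΔH = Σ(broken) − Σ(formed) = 3688 − 3834 = −146 kJ

ΔH ≈ −146 kJ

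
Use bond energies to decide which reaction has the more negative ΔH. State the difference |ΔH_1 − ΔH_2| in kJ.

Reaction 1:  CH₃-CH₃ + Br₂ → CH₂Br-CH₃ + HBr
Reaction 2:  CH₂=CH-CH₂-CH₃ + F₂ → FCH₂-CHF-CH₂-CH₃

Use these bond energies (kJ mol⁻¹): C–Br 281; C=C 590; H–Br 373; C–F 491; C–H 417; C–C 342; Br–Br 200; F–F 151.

Reaction 1:
  Bonds broken (reactants):
    Br–Br: 1 × 200 = 200
    C–C: 1 × 342 = 342
    C–H: 6 × 417 = 2502
    Σ(broken) = 3044 kJ
  Bonds formed (products):
    C–Br: 1 × 281 = 281
    C–C: 1 × 342 = 342
    C–H: 5 × 417 = 2085
    H–Br: 1 × 373 = 373
    Σ(formed) = 3081 kJ
  ΔH_1 = 3044 − 3081 = −37 kJ
Reaction 2:
  Bonds broken (reactants):
    C–C: 2 × 342 = 684
    C–H: 8 × 417 = 3336
    C=C: 1 × 590 = 590
    F–F: 1 × 151 = 151
    Σ(broken) = 4761 kJ
  Bonds formed (products):
    C–C: 3 × 342 = 1026
    C–F: 2 × 491 = 982
    C–H: 8 × 417 = 3336
    Σ(formed) = 5344 kJ
  ΔH_2 = 4761 − 5344 = −583 kJ
ΔH_1 − ΔH_2 = +546 kJ, so reaction 2 has the more negative ΔH; |ΔH_1 − ΔH_2| = 546 kJ.

Reaction 2, by 546 kJ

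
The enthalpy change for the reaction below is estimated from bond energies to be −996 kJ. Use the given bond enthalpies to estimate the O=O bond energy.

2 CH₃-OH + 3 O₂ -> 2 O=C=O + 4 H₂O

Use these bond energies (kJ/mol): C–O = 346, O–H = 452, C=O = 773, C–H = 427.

D(O=O) ≈ 518 kJ/mol

Let D be the O=O bond energy.
Σ(broken) = 6×427 + 2×346 + 2×452 + 3×D = 4158 + 3D
Σ(formed) = 4×773 + 8×452 = 6708
ΔH = Σ(broken) − Σ(formed) = (4158 + 3D) − (6708) = −2550 + 3D
Setting this equal to −996 kJ gives 3D = 1554, so D = 518 kJ/mol.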